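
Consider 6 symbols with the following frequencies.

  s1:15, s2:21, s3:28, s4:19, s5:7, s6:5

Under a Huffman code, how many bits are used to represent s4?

2

Huffman merges, smallest pair first:
s6(5) + s5(7) → 12
12 + s1(15) → 27
s4(19) + s2(21) → 40
27 + s3(28) → 55
40 + 55 → 95
s4 sits 2 levels below the root, so its codeword is 2 bits.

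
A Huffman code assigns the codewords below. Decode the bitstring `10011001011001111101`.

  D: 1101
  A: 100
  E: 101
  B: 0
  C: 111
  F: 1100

Read left to right; each codeword is recognised as soon as it completes (prefix code):
  100→A | 1100→F | 101→E | 100→A | 111→C | 1101→D
Decoded message: AFEACD

AFEACD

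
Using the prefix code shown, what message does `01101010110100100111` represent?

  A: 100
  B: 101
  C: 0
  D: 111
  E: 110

Read left to right; each codeword is recognised as soon as it completes (prefix code):
  0→C | 110→E | 101→B | 0→C | 110→E | 100→A | 100→A | 111→D
Decoded message: CEBCEAAD

CEBCEAAD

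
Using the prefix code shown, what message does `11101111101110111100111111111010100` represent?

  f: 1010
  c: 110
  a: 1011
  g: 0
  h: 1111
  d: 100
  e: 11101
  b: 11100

ehgebhhfd

Read left to right; each codeword is recognised as soon as it completes (prefix code):
  11101→e | 1111→h | 0→g | 11101→e | 11100→b | 1111→h | 1111→h | 1010→f | 100→d
Decoded message: ehgebhhfd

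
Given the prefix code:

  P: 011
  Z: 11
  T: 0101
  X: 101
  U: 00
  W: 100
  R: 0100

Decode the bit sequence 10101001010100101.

XRXRX

Read left to right; each codeword is recognised as soon as it completes (prefix code):
  101→X | 0100→R | 101→X | 0100→R | 101→X
Decoded message: XRXRX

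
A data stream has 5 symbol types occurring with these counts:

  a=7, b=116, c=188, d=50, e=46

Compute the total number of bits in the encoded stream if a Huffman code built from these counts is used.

782

Greedily combine the two least-frequent nodes:
combine a(7), e(46) → 53
combine d(50), 53 → 103
combine 103, b(116) → 219
combine c(188), 219 → 407
Total encoded bits = sum of merged weights = 53 + 103 + 219 + 407 = 782.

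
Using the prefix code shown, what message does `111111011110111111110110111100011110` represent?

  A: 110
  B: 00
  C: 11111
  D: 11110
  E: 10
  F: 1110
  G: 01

Read left to right; each codeword is recognised as soon as it completes (prefix code):
  11111→C | 10→E | 11110→D | 11111→C | 1110→F | 110→A | 11110→D | 00→B | 11110→D
Decoded message: CEDCFADBD

CEDCFADBD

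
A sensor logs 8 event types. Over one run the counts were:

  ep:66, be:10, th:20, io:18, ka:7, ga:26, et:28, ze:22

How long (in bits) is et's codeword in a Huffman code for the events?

Huffman merges, smallest pair first:
ka(7) + be(10) → 17
17 + io(18) → 35
th(20) + ze(22) → 42
ga(26) + et(28) → 54
35 + 42 → 77
54 + ep(66) → 120
77 + 120 → 197
et's leaf is at depth 3, giving a 3-bit codeword.

3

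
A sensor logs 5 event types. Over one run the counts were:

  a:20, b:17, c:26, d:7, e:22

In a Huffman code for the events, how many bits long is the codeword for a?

Huffman merges, smallest pair first:
merge d(7) and b(17): 24
merge a(20) and e(22): 42
merge 24 and c(26): 50
merge 42 and 50: 92
a sits 2 levels below the root, so its codeword is 2 bits.

2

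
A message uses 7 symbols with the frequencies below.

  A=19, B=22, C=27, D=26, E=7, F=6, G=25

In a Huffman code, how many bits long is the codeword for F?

Build the tree from the bottom:
merge F(6) and E(7): 13
merge 13 and A(19): 32
merge B(22) and G(25): 47
merge D(26) and C(27): 53
merge 32 and 47: 79
merge 53 and 79: 132
F sits 4 levels below the root, so its codeword is 4 bits.

4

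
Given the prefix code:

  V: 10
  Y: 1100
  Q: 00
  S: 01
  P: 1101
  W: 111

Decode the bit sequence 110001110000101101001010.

Read left to right; each codeword is recognised as soon as it completes (prefix code):
  1100→Y | 01→S | 1100→Y | 00→Q | 10→V | 1101→P | 00→Q | 10→V | 10→V
Decoded message: YSYQVPQVV

YSYQVPQVV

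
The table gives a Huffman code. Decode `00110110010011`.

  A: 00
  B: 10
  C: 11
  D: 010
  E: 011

Read left to right; each codeword is recognised as soon as it completes (prefix code):
  00→A | 11→C | 011→E | 00→A | 10→B | 011→E
Decoded message: ACEABE

ACEABE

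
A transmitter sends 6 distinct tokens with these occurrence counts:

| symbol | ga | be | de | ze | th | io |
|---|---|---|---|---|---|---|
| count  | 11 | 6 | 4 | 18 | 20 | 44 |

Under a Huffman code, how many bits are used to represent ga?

Repeatedly merge the two smallest:
de(4) + be(6) → 10
10 + ga(11) → 21
ze(18) + th(20) → 38
21 + 38 → 59
io(44) + 59 → 103
ga's leaf is at depth 3, giving a 3-bit codeword.

3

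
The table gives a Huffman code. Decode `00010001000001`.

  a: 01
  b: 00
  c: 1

Read left to right; each codeword is recognised as soon as it completes (prefix code):
  00→b | 01→a | 00→b | 01→a | 00→b | 00→b | 01→a
Decoded message: bababba

bababba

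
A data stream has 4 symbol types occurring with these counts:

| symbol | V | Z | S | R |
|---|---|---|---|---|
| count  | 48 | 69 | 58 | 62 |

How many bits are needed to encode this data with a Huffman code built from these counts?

Build the Huffman tree bottom-up:
V(48) + S(58) → 106
R(62) + Z(69) → 131
106 + 131 → 237
Total encoded bits = sum of merged weights = 106 + 131 + 237 = 474.

474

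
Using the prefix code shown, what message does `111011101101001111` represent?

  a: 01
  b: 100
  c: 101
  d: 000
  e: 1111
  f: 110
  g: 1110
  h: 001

ggfbe

Read left to right; each codeword is recognised as soon as it completes (prefix code):
  1110→g | 1110→g | 110→f | 100→b | 1111→e
Decoded message: ggfbe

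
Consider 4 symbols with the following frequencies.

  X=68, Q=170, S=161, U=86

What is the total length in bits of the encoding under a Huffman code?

Merge the two smallest weights repeatedly:
X(68) + U(86) → 154
154 + S(161) → 315
Q(170) + 315 → 485
Total encoded bits = sum of merged weights = 154 + 315 + 485 = 954.

954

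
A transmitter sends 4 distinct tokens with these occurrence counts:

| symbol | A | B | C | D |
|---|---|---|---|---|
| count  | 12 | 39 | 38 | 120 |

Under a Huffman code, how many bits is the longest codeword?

3

Merge the two lowest-weight nodes at each step:
merge A(12) and C(38): 50
merge B(39) and 50: 89
merge 89 and D(120): 209
The rarest symbols sit at the bottom; the longest codeword is 3 bits.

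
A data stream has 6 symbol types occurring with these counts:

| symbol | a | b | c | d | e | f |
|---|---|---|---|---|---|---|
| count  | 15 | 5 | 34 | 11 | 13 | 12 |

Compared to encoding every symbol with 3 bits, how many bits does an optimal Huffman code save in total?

52

Fixed-length: 3 bits × 90 symbols = 270 bits.
Huffman merges:
b(5) + d(11) → 16
f(12) + e(13) → 25
a(15) + 16 → 31
25 + 31 → 56
c(34) + 56 → 90
Huffman total = 16 + 25 + 31 + 56 + 90 = 218 bits.
Saving = 270 − 218 = 52 bits.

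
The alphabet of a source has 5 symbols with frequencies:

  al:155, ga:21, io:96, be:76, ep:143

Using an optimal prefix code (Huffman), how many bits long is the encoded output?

1079

Greedily combine the two least-frequent nodes:
merge ga(21) and be(76): 97
merge io(96) and 97: 193
merge ep(143) and al(155): 298
merge 193 and 298: 491
Total encoded bits = sum of merged weights = 97 + 193 + 298 + 491 = 1079.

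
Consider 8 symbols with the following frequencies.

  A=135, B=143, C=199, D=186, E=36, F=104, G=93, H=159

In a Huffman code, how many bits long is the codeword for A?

Repeatedly merge the two smallest:
combine E(36), G(93) → 129
combine F(104), 129 → 233
combine A(135), B(143) → 278
combine H(159), D(186) → 345
combine C(199), 233 → 432
combine 278, 345 → 623
combine 432, 623 → 1055
A sits 3 levels below the root, so its codeword is 3 bits.

3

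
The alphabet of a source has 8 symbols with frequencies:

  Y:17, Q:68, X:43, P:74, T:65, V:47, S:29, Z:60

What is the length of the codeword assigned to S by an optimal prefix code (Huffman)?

4

Huffman merges, smallest pair first:
merge Y(17) and S(29): 46
merge X(43) and 46: 89
merge V(47) and Z(60): 107
merge T(65) and Q(68): 133
merge P(74) and 89: 163
merge 107 and 133: 240
merge 163 and 240: 403
S's leaf is at depth 4, giving a 4-bit codeword.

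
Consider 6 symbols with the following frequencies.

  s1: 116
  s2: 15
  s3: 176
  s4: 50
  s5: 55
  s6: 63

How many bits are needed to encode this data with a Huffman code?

1133

Build the Huffman tree bottom-up:
combine s2(15), s4(50) → 65
combine s5(55), s6(63) → 118
combine 65, s1(116) → 181
combine 118, s3(176) → 294
combine 181, 294 → 475
Each symbol's bit-cost is frequency × depth; summing gives 1133 bits (equivalently 65 + 118 + 181 + 294 + 475).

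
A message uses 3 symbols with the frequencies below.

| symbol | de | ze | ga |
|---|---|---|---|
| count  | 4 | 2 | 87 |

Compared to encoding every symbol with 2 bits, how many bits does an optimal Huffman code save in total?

Fixed-length: 2 bits × 93 symbols = 186 bits.
Huffman merges:
combine ze(2), de(4) → 6
combine 6, ga(87) → 93
Huffman total = 6 + 93 = 99 bits.
Saving = 186 − 99 = 87 bits.

87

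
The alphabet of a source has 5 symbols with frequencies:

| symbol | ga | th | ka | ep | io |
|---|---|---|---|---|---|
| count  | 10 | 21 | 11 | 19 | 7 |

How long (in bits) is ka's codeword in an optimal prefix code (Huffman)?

Huffman merges, smallest pair first:
io(7) + ga(10) → 17
ka(11) + 17 → 28
ep(19) + th(21) → 40
28 + 40 → 68
ka's leaf is at depth 2, giving a 2-bit codeword.

2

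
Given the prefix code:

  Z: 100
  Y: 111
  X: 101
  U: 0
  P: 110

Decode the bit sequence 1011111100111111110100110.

XYPUYYPZP

Read left to right; each codeword is recognised as soon as it completes (prefix code):
  101→X | 111→Y | 110→P | 0→U | 111→Y | 111→Y | 110→P | 100→Z | 110→P
Decoded message: XYPUYYPZP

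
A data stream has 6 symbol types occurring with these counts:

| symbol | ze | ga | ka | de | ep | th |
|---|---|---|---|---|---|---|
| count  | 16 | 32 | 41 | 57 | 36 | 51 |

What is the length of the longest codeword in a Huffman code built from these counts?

Merge the two lowest-weight nodes at each step:
merge ze(16) and ga(32): 48
merge ep(36) and ka(41): 77
merge 48 and th(51): 99
merge de(57) and 77: 134
merge 99 and 134: 233
Maximum depth reached is 3.

3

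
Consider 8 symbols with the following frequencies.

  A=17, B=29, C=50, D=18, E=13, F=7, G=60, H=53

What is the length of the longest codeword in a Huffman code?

5

Merge the two lowest-weight nodes at each step:
combine F(7), E(13) → 20
combine A(17), D(18) → 35
combine 20, B(29) → 49
combine 35, 49 → 84
combine C(50), H(53) → 103
combine G(60), 84 → 144
combine 103, 144 → 247
Maximum depth reached is 5.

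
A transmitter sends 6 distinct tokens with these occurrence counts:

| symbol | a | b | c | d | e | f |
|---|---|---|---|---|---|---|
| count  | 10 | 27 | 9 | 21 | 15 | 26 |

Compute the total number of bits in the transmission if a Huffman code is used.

269

Build the Huffman tree bottom-up:
merge c(9) and a(10): 19
merge e(15) and 19: 34
merge d(21) and f(26): 47
merge b(27) and 34: 61
merge 47 and 61: 108
Total encoded bits = sum of merged weights = 19 + 34 + 47 + 61 + 108 = 269.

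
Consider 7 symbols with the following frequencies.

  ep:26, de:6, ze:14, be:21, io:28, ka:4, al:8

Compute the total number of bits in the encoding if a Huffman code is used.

Greedily combine the two least-frequent nodes:
ka(4) + de(6) → 10
al(8) + 10 → 18
ze(14) + 18 → 32
be(21) + ep(26) → 47
io(28) + 32 → 60
47 + 60 → 107
The encoded length is the sum of every internal node's weight: 10 + 18 + 32 + 47 + 60 + 107 = 274 bits.

274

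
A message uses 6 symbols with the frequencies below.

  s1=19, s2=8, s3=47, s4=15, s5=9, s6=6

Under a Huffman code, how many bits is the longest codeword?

Merge the two lowest-weight nodes at each step:
s6(6) + s2(8) → 14
s5(9) + 14 → 23
s4(15) + s1(19) → 34
23 + 34 → 57
s3(47) + 57 → 104
The rarest symbols sit at the bottom; the longest codeword is 4 bits.

4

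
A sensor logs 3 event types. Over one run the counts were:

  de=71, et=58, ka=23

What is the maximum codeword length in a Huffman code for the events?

2

Merge the two lowest-weight nodes at each step:
merge ka(23) and et(58): 81
merge de(71) and 81: 152
The first pair merged (ka, et) ends up deepest, at depth 2.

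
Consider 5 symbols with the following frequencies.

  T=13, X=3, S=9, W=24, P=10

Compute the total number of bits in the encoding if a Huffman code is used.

128

Build the Huffman tree bottom-up:
combine X(3), S(9) → 12
combine P(10), 12 → 22
combine T(13), 22 → 35
combine W(24), 35 → 59
Each symbol's bit-cost is frequency × depth; summing gives 128 bits (equivalently 12 + 22 + 35 + 59).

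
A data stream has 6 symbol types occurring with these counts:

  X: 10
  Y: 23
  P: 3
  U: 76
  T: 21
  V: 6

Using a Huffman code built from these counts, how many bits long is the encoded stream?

270

Merge the two smallest weights repeatedly:
combine P(3), V(6) → 9
combine 9, X(10) → 19
combine 19, T(21) → 40
combine Y(23), 40 → 63
combine 63, U(76) → 139
Total encoded bits = sum of merged weights = 9 + 19 + 40 + 63 + 139 = 270.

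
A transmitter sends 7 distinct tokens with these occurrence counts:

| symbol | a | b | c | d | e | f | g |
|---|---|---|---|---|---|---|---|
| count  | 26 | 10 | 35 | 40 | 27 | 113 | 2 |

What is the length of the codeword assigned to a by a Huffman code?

Huffman merges, smallest pair first:
merge g(2) and b(10): 12
merge 12 and a(26): 38
merge e(27) and c(35): 62
merge 38 and d(40): 78
merge 62 and 78: 140
merge f(113) and 140: 253
The subtree containing a is merged 4 times, so code length = 4.

4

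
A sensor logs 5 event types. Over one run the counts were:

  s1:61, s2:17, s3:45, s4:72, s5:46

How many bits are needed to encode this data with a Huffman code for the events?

Greedily combine the two least-frequent nodes:
combine s2(17), s3(45) → 62
combine s5(46), s1(61) → 107
combine 62, s4(72) → 134
combine 107, 134 → 241
Each symbol's bit-cost is frequency × depth; summing gives 544 bits (equivalently 62 + 107 + 134 + 241).

544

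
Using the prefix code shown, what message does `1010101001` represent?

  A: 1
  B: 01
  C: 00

Read left to right; each codeword is recognised as soon as it completes (prefix code):
  1→A | 01→B | 01→B | 01→B | 00→C | 1→A
Decoded message: ABBBCA

ABBBCA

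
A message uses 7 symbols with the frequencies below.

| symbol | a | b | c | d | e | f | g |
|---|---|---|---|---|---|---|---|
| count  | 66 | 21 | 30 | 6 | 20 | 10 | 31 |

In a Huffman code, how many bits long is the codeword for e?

3

Build the tree from the bottom:
d(6) + f(10) → 16
16 + e(20) → 36
b(21) + c(30) → 51
g(31) + 36 → 67
51 + a(66) → 117
67 + 117 → 184
e sits 3 levels below the root, so its codeword is 3 bits.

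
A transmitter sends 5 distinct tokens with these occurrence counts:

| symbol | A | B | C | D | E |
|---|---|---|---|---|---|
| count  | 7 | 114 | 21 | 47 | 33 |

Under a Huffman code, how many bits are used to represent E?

3

Repeatedly merge the two smallest:
A(7) + C(21) → 28
28 + E(33) → 61
D(47) + 61 → 108
108 + B(114) → 222
E's leaf is at depth 3, giving a 3-bit codeword.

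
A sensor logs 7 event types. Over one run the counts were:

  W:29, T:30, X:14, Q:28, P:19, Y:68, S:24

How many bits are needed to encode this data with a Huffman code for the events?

Build the Huffman tree bottom-up:
X(14) + P(19) → 33
S(24) + Q(28) → 52
W(29) + T(30) → 59
33 + 52 → 85
59 + Y(68) → 127
85 + 127 → 212
Each symbol's bit-cost is frequency × depth; summing gives 568 bits (equivalently 33 + 52 + 59 + 85 + 127 + 212).

568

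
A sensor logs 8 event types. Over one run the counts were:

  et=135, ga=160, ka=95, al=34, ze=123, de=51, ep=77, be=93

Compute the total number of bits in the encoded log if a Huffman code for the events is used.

2229

Build the Huffman tree bottom-up:
combine al(34), de(51) → 85
combine ep(77), 85 → 162
combine be(93), ka(95) → 188
combine ze(123), et(135) → 258
combine ga(160), 162 → 322
combine 188, 258 → 446
combine 322, 446 → 768
Total encoded bits = sum of merged weights = 85 + 162 + 188 + 258 + 322 + 446 + 768 = 2229.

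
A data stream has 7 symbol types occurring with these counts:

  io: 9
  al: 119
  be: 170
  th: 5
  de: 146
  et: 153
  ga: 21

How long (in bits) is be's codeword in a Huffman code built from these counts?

Repeatedly merge the two smallest:
combine th(5), io(9) → 14
combine 14, ga(21) → 35
combine 35, al(119) → 154
combine de(146), et(153) → 299
combine 154, be(170) → 324
combine 299, 324 → 623
be's leaf is at depth 2, giving a 2-bit codeword.

2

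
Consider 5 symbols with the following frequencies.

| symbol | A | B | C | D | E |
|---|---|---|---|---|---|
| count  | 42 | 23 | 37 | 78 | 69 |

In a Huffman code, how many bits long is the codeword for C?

3

Repeatedly merge the two smallest:
B(23) + C(37) → 60
A(42) + 60 → 102
E(69) + D(78) → 147
102 + 147 → 249
C sits 3 levels below the root, so its codeword is 3 bits.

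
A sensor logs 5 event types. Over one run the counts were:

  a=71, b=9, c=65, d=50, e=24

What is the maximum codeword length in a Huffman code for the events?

3

Merge the two lowest-weight nodes at each step:
merge b(9) and e(24): 33
merge 33 and d(50): 83
merge c(65) and a(71): 136
merge 83 and 136: 219
The first pair merged (b, e) ends up deepest, at depth 3.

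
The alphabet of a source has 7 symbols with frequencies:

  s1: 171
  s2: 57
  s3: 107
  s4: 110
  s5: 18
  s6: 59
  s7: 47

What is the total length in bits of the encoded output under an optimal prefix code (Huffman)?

1491

Merge the two smallest weights repeatedly:
combine s5(18), s7(47) → 65
combine s2(57), s6(59) → 116
combine 65, s3(107) → 172
combine s4(110), 116 → 226
combine s1(171), 172 → 343
combine 226, 343 → 569
Each symbol's bit-cost is frequency × depth; summing gives 1491 bits (equivalently 65 + 116 + 172 + 226 + 343 + 569).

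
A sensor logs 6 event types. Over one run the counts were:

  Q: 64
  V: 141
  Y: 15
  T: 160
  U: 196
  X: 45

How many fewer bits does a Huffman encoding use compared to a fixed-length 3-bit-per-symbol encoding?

437

Fixed-length: 3 bits × 621 symbols = 1863 bits.
Huffman merges:
merge Y(15) and X(45): 60
merge 60 and Q(64): 124
merge 124 and V(141): 265
merge T(160) and U(196): 356
merge 265 and 356: 621
Huffman total = 60 + 124 + 265 + 356 + 621 = 1426 bits.
Saving = 1863 − 1426 = 437 bits.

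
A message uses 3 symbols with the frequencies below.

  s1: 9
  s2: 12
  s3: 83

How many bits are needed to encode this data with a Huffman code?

Build the Huffman tree bottom-up:
combine s1(9), s2(12) → 21
combine 21, s3(83) → 104
Each symbol's bit-cost is frequency × depth; summing gives 125 bits (equivalently 21 + 104).

125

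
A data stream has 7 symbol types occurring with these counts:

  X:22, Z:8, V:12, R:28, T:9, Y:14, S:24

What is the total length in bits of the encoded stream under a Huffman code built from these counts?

316

Build the Huffman tree bottom-up:
combine Z(8), T(9) → 17
combine V(12), Y(14) → 26
combine 17, X(22) → 39
combine S(24), 26 → 50
combine R(28), 39 → 67
combine 50, 67 → 117
Total encoded bits = sum of merged weights = 17 + 26 + 39 + 50 + 67 + 117 = 316.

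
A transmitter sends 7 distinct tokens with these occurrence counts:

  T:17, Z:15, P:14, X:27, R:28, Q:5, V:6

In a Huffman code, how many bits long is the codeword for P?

3

Repeatedly merge the two smallest:
combine Q(5), V(6) → 11
combine 11, P(14) → 25
combine Z(15), T(17) → 32
combine 25, X(27) → 52
combine R(28), 32 → 60
combine 52, 60 → 112
P's leaf is at depth 3, giving a 3-bit codeword.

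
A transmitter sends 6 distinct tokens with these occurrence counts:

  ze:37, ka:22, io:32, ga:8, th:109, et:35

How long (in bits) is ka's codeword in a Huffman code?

4

Huffman merges, smallest pair first:
ga(8) + ka(22) → 30
30 + io(32) → 62
et(35) + ze(37) → 72
62 + 72 → 134
th(109) + 134 → 243
ka sits 4 levels below the root, so its codeword is 4 bits.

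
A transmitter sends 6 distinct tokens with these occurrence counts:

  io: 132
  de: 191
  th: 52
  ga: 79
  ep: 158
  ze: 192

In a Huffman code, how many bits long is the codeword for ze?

2

Build the tree from the bottom:
combine th(52), ga(79) → 131
combine 131, io(132) → 263
combine ep(158), de(191) → 349
combine ze(192), 263 → 455
combine 349, 455 → 804
The subtree containing ze is merged 2 times, so code length = 2.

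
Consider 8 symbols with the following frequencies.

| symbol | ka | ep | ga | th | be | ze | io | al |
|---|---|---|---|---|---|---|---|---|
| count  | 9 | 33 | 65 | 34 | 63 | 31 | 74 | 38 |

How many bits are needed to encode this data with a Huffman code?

Greedily combine the two least-frequent nodes:
combine ka(9), ze(31) → 40
combine ep(33), th(34) → 67
combine al(38), 40 → 78
combine be(63), ga(65) → 128
combine 67, io(74) → 141
combine 78, 128 → 206
combine 141, 206 → 347
The encoded length is the sum of every internal node's weight: 40 + 67 + 78 + 128 + 141 + 206 + 347 = 1007 bits.

1007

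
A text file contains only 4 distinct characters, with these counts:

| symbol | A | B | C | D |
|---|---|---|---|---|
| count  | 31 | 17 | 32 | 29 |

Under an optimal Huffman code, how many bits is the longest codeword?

Merge the two lowest-weight nodes at each step:
merge B(17) and D(29): 46
merge A(31) and C(32): 63
merge 46 and 63: 109
The rarest symbols sit at the bottom; the longest codeword is 2 bits.

2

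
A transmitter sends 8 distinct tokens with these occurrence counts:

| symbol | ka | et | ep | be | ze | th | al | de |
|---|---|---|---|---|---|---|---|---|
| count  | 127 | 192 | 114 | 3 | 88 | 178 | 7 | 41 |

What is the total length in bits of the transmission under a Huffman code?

1941

Merge the two smallest weights repeatedly:
merge be(3) and al(7): 10
merge 10 and de(41): 51
merge 51 and ze(88): 139
merge ep(114) and ka(127): 241
merge 139 and th(178): 317
merge et(192) and 241: 433
merge 317 and 433: 750
Total encoded bits = sum of merged weights = 10 + 51 + 139 + 241 + 317 + 433 + 750 = 1941.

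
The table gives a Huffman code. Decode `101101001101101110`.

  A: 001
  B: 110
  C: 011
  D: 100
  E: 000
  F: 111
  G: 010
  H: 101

HHAHHB

Read left to right; each codeword is recognised as soon as it completes (prefix code):
  101→H | 101→H | 001→A | 101→H | 101→H | 110→B
Decoded message: HHAHHB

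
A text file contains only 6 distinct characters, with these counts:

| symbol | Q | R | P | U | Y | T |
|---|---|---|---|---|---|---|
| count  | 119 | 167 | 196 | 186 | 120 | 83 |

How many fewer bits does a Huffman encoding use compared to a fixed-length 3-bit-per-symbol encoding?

Fixed-length: 3 bits × 871 symbols = 2613 bits.
Huffman merges:
T(83) + Q(119) → 202
Y(120) + R(167) → 287
U(186) + P(196) → 382
202 + 287 → 489
382 + 489 → 871
Huffman total = 202 + 287 + 382 + 489 + 871 = 2231 bits.
Saving = 2613 − 2231 = 382 bits.

382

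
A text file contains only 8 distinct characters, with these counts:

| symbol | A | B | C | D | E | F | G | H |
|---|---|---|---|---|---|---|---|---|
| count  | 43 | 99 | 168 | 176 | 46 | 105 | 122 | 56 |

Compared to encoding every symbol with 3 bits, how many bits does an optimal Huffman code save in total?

110

Fixed-length: 3 bits × 815 symbols = 2445 bits.
Huffman merges:
A(43) + E(46) → 89
H(56) + 89 → 145
B(99) + F(105) → 204
G(122) + 145 → 267
C(168) + D(176) → 344
204 + 267 → 471
344 + 471 → 815
Huffman total = 89 + 145 + 204 + 267 + 344 + 471 + 815 = 2335 bits.
Saving = 2445 − 2335 = 110 bits.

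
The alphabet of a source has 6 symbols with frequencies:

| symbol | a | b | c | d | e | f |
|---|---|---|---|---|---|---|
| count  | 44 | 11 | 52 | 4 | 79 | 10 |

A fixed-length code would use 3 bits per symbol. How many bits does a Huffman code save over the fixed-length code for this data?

Fixed-length: 3 bits × 200 symbols = 600 bits.
Huffman merges:
merge d(4) and f(10): 14
merge b(11) and 14: 25
merge 25 and a(44): 69
merge c(52) and 69: 121
merge e(79) and 121: 200
Huffman total = 14 + 25 + 69 + 121 + 200 = 429 bits.
Saving = 600 − 429 = 171 bits.

171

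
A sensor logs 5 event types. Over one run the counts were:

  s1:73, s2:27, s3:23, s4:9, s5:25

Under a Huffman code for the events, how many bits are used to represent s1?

Repeatedly merge the two smallest:
combine s4(9), s3(23) → 32
combine s5(25), s2(27) → 52
combine 32, 52 → 84
combine s1(73), 84 → 157
s1 is merged only at the final step, so code length = 1.

1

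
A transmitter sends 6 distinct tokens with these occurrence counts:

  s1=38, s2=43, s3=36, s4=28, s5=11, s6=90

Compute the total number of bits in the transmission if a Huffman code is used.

597

Merge the two smallest weights repeatedly:
combine s5(11), s4(28) → 39
combine s3(36), s1(38) → 74
combine 39, s2(43) → 82
combine 74, 82 → 156
combine s6(90), 156 → 246
Total encoded bits = sum of merged weights = 39 + 74 + 82 + 156 + 246 = 597.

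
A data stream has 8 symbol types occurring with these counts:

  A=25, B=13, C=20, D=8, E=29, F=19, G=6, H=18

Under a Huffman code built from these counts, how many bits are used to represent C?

Repeatedly merge the two smallest:
combine G(6), D(8) → 14
combine B(13), 14 → 27
combine H(18), F(19) → 37
combine C(20), A(25) → 45
combine 27, E(29) → 56
combine 37, 45 → 82
combine 56, 82 → 138
C's leaf is at depth 3, giving a 3-bit codeword.

3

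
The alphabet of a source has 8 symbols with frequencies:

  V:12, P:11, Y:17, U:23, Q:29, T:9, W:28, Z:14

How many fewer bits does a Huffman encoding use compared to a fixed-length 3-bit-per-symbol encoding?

11

Fixed-length: 3 bits × 143 symbols = 429 bits.
Huffman merges:
T(9) + P(11) → 20
V(12) + Z(14) → 26
Y(17) + 20 → 37
U(23) + 26 → 49
W(28) + Q(29) → 57
37 + 49 → 86
57 + 86 → 143
Huffman total = 20 + 26 + 37 + 49 + 57 + 86 + 143 = 418 bits.
Saving = 429 − 418 = 11 bits.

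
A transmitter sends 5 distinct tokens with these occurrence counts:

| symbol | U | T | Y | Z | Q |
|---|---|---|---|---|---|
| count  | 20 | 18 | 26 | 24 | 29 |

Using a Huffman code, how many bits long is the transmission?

272

Merge the two smallest weights repeatedly:
combine T(18), U(20) → 38
combine Z(24), Y(26) → 50
combine Q(29), 38 → 67
combine 50, 67 → 117
Total encoded bits = sum of merged weights = 38 + 50 + 67 + 117 = 272.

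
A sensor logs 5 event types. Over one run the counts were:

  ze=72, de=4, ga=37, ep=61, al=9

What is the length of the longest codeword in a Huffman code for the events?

4

Merge the two lowest-weight nodes at each step:
merge de(4) and al(9): 13
merge 13 and ga(37): 50
merge 50 and ep(61): 111
merge ze(72) and 111: 183
The rarest symbols sit at the bottom; the longest codeword is 4 bits.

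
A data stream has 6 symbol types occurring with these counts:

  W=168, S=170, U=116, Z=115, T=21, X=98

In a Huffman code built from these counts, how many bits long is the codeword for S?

2

Huffman merges, smallest pair first:
combine T(21), X(98) → 119
combine Z(115), U(116) → 231
combine 119, W(168) → 287
combine S(170), 231 → 401
combine 287, 401 → 688
S's leaf is at depth 2, giving a 2-bit codeword.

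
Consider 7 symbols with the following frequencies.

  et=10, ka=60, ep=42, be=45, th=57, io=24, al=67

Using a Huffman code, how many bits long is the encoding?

Merge the two smallest weights repeatedly:
merge et(10) and io(24): 34
merge 34 and ep(42): 76
merge be(45) and th(57): 102
merge ka(60) and al(67): 127
merge 76 and 102: 178
merge 127 and 178: 305
Total encoded bits = sum of merged weights = 34 + 76 + 102 + 127 + 178 + 305 = 822.

822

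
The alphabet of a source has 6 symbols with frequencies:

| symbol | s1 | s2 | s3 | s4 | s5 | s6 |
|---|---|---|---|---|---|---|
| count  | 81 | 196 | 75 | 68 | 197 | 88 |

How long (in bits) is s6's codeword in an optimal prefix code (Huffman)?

Huffman merges, smallest pair first:
merge s4(68) and s3(75): 143
merge s1(81) and s6(88): 169
merge 143 and 169: 312
merge s2(196) and s5(197): 393
merge 312 and 393: 705
The subtree containing s6 is merged 3 times, so code length = 3.

3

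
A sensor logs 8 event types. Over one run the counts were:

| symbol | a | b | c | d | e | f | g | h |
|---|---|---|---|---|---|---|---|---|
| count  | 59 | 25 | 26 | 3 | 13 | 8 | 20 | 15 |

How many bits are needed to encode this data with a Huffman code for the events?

457

Build the Huffman tree bottom-up:
d(3) + f(8) → 11
11 + e(13) → 24
h(15) + g(20) → 35
24 + b(25) → 49
c(26) + 35 → 61
49 + a(59) → 108
61 + 108 → 169
Total encoded bits = sum of merged weights = 11 + 24 + 35 + 49 + 61 + 108 + 169 = 457.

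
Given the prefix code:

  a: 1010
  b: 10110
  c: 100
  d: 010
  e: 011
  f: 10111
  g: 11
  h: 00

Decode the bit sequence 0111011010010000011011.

ebcchee

Read left to right; each codeword is recognised as soon as it completes (prefix code):
  011→e | 10110→b | 100→c | 100→c | 00→h | 011→e | 011→e
Decoded message: ebcchee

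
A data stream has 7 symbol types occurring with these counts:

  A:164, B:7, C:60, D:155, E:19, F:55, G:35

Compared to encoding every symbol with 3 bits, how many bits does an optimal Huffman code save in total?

Fixed-length: 3 bits × 495 symbols = 1485 bits.
Huffman merges:
combine B(7), E(19) → 26
combine 26, G(35) → 61
combine F(55), C(60) → 115
combine 61, 115 → 176
combine D(155), A(164) → 319
combine 176, 319 → 495
Huffman total = 26 + 61 + 115 + 176 + 319 + 495 = 1192 bits.
Saving = 1485 − 1192 = 293 bits.

293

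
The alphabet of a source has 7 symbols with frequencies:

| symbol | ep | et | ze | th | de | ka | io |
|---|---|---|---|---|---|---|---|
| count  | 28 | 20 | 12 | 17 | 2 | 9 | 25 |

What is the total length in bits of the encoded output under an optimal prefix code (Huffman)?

297

Merge the two smallest weights repeatedly:
merge de(2) and ka(9): 11
merge 11 and ze(12): 23
merge th(17) and et(20): 37
merge 23 and io(25): 48
merge ep(28) and 37: 65
merge 48 and 65: 113
Total encoded bits = sum of merged weights = 11 + 23 + 37 + 48 + 65 + 113 = 297.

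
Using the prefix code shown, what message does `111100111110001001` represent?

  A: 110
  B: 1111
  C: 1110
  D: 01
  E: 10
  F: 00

Read left to right; each codeword is recognised as soon as it completes (prefix code):
  1111→B | 00→F | 1111→B | 10→E | 00→F | 10→E | 01→D
Decoded message: BFBEFED

BFBEFED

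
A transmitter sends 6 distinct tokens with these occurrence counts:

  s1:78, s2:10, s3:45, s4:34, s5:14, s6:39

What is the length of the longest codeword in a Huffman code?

Merge the two lowest-weight nodes at each step:
s2(10) + s5(14) → 24
24 + s4(34) → 58
s6(39) + s3(45) → 84
58 + s1(78) → 136
84 + 136 → 220
The rarest symbols sit at the bottom; the longest codeword is 4 bits.

4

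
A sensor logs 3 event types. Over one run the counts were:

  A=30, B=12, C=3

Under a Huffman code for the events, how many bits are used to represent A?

Repeatedly merge the two smallest:
C(3) + B(12) → 15
15 + A(30) → 45
A is a child of the root — depth 1, so its codeword is a single bit.

1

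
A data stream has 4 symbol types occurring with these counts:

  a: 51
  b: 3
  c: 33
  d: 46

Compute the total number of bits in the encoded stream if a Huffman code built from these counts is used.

Merge the two smallest weights repeatedly:
combine b(3), c(33) → 36
combine 36, d(46) → 82
combine a(51), 82 → 133
Total encoded bits = sum of merged weights = 36 + 82 + 133 = 251.

251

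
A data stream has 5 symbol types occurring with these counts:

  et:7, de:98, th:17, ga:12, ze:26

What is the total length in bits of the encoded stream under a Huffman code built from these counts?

277

Merge the two smallest weights repeatedly:
merge et(7) and ga(12): 19
merge th(17) and 19: 36
merge ze(26) and 36: 62
merge 62 and de(98): 160
The encoded length is the sum of every internal node's weight: 19 + 36 + 62 + 160 = 277 bits.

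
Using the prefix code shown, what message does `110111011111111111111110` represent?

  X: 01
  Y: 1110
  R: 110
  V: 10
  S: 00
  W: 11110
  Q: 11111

RYQQQV

Read left to right; each codeword is recognised as soon as it completes (prefix code):
  110→R | 1110→Y | 11111→Q | 11111→Q | 11111→Q | 10→V
Decoded message: RYQQQV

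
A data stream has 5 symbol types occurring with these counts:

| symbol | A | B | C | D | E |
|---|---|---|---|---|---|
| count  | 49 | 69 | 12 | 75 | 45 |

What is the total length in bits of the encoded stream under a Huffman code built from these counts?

Build the Huffman tree bottom-up:
combine C(12), E(45) → 57
combine A(49), 57 → 106
combine B(69), D(75) → 144
combine 106, 144 → 250
Total encoded bits = sum of merged weights = 57 + 106 + 144 + 250 = 557.

557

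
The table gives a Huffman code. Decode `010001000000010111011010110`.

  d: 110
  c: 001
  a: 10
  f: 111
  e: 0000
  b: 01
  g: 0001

bgegbddad

Read left to right; each codeword is recognised as soon as it completes (prefix code):
  01→b | 0001→g | 0000→e | 0001→g | 01→b | 110→d | 110→d | 10→a | 110→d
Decoded message: bgegbddad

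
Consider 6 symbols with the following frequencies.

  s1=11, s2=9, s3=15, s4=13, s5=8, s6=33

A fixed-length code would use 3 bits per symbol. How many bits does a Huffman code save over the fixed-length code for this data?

Fixed-length: 3 bits × 89 symbols = 267 bits.
Huffman merges:
combine s5(8), s2(9) → 17
combine s1(11), s4(13) → 24
combine s3(15), 17 → 32
combine 24, 32 → 56
combine s6(33), 56 → 89
Huffman total = 17 + 24 + 32 + 56 + 89 = 218 bits.
Saving = 267 − 218 = 49 bits.

49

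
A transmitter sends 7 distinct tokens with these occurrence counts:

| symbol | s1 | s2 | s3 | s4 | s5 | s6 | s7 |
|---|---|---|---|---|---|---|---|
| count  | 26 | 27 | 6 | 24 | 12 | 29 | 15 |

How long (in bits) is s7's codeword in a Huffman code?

3

Huffman merges, smallest pair first:
s3(6) + s5(12) → 18
s7(15) + 18 → 33
s4(24) + s1(26) → 50
s2(27) + s6(29) → 56
33 + 50 → 83
56 + 83 → 139
The subtree containing s7 is merged 3 times, so code length = 3.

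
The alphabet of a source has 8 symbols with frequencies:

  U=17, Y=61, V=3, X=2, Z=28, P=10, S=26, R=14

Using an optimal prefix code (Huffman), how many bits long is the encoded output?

Merge the two smallest weights repeatedly:
X(2) + V(3) → 5
5 + P(10) → 15
R(14) + 15 → 29
U(17) + S(26) → 43
Z(28) + 29 → 57
43 + 57 → 100
Y(61) + 100 → 161
The encoded length is the sum of every internal node's weight: 5 + 15 + 29 + 43 + 57 + 100 + 161 = 410 bits.

410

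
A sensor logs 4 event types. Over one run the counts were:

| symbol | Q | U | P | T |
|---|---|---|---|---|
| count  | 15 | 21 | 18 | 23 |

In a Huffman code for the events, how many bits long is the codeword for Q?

2

Repeatedly merge the two smallest:
Q(15) + P(18) → 33
U(21) + T(23) → 44
33 + 44 → 77
The subtree containing Q is merged 2 times, so code length = 2.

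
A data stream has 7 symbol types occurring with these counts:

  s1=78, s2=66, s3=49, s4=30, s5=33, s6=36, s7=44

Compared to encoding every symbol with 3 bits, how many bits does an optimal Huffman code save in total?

81

Fixed-length: 3 bits × 336 symbols = 1008 bits.
Huffman merges:
combine s4(30), s5(33) → 63
combine s6(36), s7(44) → 80
combine s3(49), 63 → 112
combine s2(66), s1(78) → 144
combine 80, 112 → 192
combine 144, 192 → 336
Huffman total = 63 + 80 + 112 + 144 + 192 + 336 = 927 bits.
Saving = 1008 − 927 = 81 bits.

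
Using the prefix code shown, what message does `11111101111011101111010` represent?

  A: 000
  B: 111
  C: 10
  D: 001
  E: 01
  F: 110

Read left to right; each codeword is recognised as soon as it completes (prefix code):
  111→B | 111→B | 01→E | 111→B | 01→E | 110→F | 111→B | 10→C | 10→C
Decoded message: BBEBEFBCC

BBEBEFBCC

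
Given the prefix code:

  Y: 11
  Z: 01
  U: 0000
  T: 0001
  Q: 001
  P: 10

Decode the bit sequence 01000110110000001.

ZTPYUQ

Read left to right; each codeword is recognised as soon as it completes (prefix code):
  01→Z | 0001→T | 10→P | 11→Y | 0000→U | 001→Q
Decoded message: ZTPYUQ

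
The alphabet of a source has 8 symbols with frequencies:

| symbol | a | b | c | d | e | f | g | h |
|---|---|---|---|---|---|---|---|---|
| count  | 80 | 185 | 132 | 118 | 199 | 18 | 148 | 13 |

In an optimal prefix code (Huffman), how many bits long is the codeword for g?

3

Huffman merges, smallest pair first:
combine h(13), f(18) → 31
combine 31, a(80) → 111
combine 111, d(118) → 229
combine c(132), g(148) → 280
combine b(185), e(199) → 384
combine 229, 280 → 509
combine 384, 509 → 893
g's leaf is at depth 3, giving a 3-bit codeword.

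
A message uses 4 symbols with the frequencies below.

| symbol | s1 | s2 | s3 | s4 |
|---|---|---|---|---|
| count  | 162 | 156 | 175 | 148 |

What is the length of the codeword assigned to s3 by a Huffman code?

2

Repeatedly merge the two smallest:
s4(148) + s2(156) → 304
s1(162) + s3(175) → 337
304 + 337 → 641
The subtree containing s3 is merged 2 times, so code length = 2.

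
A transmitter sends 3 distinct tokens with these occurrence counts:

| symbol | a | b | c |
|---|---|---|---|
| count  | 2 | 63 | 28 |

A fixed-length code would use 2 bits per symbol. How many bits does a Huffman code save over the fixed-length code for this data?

Fixed-length: 2 bits × 93 symbols = 186 bits.
Huffman merges:
a(2) + c(28) → 30
30 + b(63) → 93
Huffman total = 30 + 93 = 123 bits.
Saving = 186 − 123 = 63 bits.

63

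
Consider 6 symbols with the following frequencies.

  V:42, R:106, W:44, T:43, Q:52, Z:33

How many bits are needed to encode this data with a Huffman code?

Merge the two smallest weights repeatedly:
merge Z(33) and V(42): 75
merge T(43) and W(44): 87
merge Q(52) and 75: 127
merge 87 and R(106): 193
merge 127 and 193: 320
The encoded length is the sum of every internal node's weight: 75 + 87 + 127 + 193 + 320 = 802 bits.

802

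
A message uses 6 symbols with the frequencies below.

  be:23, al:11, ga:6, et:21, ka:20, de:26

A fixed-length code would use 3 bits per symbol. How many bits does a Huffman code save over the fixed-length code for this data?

Fixed-length: 3 bits × 107 symbols = 321 bits.
Huffman merges:
combine ga(6), al(11) → 17
combine 17, ka(20) → 37
combine et(21), be(23) → 44
combine de(26), 37 → 63
combine 44, 63 → 107
Huffman total = 17 + 37 + 44 + 63 + 107 = 268 bits.
Saving = 321 − 268 = 53 bits.

53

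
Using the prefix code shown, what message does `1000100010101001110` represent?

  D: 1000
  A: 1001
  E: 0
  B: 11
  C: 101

DDCEABE

Read left to right; each codeword is recognised as soon as it completes (prefix code):
  1000→D | 1000→D | 101→C | 0→E | 1001→A | 11→B | 0→E
Decoded message: DDCEABE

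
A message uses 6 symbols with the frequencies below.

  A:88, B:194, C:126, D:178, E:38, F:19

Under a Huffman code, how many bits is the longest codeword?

4

Merge the two lowest-weight nodes at each step:
merge F(19) and E(38): 57
merge 57 and A(88): 145
merge C(126) and 145: 271
merge D(178) and B(194): 372
merge 271 and 372: 643
The rarest symbols sit at the bottom; the longest codeword is 4 bits.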